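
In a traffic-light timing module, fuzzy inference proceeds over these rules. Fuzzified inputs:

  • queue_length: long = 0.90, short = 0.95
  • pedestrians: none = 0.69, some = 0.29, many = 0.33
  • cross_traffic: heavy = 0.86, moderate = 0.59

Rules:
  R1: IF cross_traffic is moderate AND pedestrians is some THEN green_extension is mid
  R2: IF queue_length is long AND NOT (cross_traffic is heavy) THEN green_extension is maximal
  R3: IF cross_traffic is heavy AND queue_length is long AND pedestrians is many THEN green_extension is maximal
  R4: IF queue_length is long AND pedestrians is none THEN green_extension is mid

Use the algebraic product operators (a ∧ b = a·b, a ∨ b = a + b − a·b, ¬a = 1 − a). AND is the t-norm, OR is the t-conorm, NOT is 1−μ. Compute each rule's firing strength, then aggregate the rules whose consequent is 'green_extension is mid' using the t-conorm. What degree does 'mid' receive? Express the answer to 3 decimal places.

0.686

R1: moderate=0.59, some=0.29; AND[a·b] → w = 0.1711
R2: long=0.90, ¬heavy=1−0.86=0.14; AND[a·b] → w = 0.1260
R3: heavy=0.86, long=0.90, many=0.33; AND[a·b] → w = 0.2554
R4: long=0.90, none=0.69; AND[a·b] → w = 0.6210
Rules with consequent 'mid': {R1, R4} → strengths 0.1711, 0.6210
Aggregate via t-conorm [a + b − a·b]: 0.6858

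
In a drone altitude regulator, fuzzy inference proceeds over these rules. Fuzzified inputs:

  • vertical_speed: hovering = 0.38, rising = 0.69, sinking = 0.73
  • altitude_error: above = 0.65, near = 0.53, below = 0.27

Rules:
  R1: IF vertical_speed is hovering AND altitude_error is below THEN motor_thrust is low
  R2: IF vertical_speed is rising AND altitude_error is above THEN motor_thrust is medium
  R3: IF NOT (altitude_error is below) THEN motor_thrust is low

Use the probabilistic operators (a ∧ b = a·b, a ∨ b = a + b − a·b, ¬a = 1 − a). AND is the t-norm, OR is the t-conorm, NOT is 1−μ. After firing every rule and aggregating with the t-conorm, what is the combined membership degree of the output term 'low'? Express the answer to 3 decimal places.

R1: hovering=0.38, below=0.27; AND[a·b] → w = 0.1026
R2: rising=0.69, above=0.65; AND[a·b] → w = 0.4485
R3: ¬below=1−0.27=0.73 → w = 0.7300
Rules with consequent 'low': {R1, R3} → strengths 0.1026, 0.7300
Aggregate via t-conorm [a + b − a·b]: 0.7577

0.758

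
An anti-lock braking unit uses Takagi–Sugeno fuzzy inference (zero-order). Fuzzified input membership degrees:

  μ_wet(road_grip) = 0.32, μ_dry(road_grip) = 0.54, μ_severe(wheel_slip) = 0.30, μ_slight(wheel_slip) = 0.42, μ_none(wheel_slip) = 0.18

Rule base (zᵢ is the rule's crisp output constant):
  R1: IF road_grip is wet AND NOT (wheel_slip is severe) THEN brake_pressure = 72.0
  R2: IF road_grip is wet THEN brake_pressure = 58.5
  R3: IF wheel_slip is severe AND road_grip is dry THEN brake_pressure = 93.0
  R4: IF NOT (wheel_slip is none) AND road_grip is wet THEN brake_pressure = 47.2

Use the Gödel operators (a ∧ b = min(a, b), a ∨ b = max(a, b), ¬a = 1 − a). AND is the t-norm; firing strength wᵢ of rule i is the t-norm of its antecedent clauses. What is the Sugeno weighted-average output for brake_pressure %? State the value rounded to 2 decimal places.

67.27

R1 (z=72.0): wet=0.32, ¬severe=1−0.30=0.70; AND[min(a, b)] → w = 0.32
R2 (z=58.5): wet=0.32 → w = 0.32
R3 (z=93.0): severe=0.30, dry=0.54; AND[min(a, b)] → w = 0.30
R4 (z=47.2): ¬none=1−0.18=0.82, wet=0.32; AND[min(a, b)] → w = 0.32
Weighted average = (0.32·72.0 + 0.32·58.5 + 0.30·93.0 + 0.32·47.2) / (0.32 + 0.32 + 0.30 + 0.32)
  = 84.7640 / 1.2600 = 67.27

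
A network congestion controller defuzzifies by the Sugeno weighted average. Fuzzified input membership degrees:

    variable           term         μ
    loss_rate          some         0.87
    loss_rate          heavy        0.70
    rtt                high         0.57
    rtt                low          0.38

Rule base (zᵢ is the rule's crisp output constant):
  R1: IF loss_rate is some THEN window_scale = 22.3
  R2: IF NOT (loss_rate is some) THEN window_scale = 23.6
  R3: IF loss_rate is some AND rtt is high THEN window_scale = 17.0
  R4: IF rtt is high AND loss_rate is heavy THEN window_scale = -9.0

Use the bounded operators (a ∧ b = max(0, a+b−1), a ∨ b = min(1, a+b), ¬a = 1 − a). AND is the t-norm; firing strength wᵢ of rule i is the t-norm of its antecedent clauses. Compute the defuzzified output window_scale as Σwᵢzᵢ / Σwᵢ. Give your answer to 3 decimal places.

R1 (z=22.3): some=0.87 → w = 0.87
R2 (z=23.6): ¬some=1−0.87=0.13 → w = 0.13
R3 (z=17.0): some=0.87, high=0.57; AND[max(0, a+b−1)] → w = 0.44
R4 (z=-9.0): high=0.57, heavy=0.70; AND[max(0, a+b−1)] → w = 0.27
Weighted average = (0.87·22.3 + 0.13·23.6 + 0.44·17.0 + 0.27·-9.0) / (0.87 + 0.13 + 0.44 + 0.27)
  = 27.5190 / 1.7100 = 16.093

16.093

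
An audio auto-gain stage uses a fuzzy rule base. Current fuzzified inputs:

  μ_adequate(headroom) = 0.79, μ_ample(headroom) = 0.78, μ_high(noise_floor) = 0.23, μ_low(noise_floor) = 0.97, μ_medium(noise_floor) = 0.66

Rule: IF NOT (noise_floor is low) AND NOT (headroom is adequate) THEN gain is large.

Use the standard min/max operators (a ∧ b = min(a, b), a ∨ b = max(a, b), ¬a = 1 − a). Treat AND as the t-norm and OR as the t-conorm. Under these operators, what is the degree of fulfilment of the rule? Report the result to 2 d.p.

firing strength: ¬low=1−0.97=0.03, ¬adequate=1−0.79=0.21; AND[min(a, b)] → w = 0.03

0.03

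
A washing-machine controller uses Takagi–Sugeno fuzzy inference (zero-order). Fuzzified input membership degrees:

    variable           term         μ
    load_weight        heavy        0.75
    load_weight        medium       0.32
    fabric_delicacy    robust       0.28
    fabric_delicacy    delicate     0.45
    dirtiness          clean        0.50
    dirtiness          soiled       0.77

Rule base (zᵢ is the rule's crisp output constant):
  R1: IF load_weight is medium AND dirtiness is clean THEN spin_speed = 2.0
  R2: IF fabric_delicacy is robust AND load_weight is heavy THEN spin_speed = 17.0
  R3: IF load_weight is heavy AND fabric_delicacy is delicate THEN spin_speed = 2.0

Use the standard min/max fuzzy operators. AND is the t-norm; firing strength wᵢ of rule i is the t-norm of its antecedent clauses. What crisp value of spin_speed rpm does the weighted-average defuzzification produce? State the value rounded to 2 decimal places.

6.00

R1 (z=2.0): medium=0.32, clean=0.50; AND[min(a, b)] → w = 0.32
R2 (z=17.0): robust=0.28, heavy=0.75; AND[min(a, b)] → w = 0.28
R3 (z=2.0): heavy=0.75, delicate=0.45; AND[min(a, b)] → w = 0.45
Weighted average = (0.32·2.0 + 0.28·17.0 + 0.45·2.0) / (0.32 + 0.28 + 0.45)
  = 6.3000 / 1.0500 = 6.00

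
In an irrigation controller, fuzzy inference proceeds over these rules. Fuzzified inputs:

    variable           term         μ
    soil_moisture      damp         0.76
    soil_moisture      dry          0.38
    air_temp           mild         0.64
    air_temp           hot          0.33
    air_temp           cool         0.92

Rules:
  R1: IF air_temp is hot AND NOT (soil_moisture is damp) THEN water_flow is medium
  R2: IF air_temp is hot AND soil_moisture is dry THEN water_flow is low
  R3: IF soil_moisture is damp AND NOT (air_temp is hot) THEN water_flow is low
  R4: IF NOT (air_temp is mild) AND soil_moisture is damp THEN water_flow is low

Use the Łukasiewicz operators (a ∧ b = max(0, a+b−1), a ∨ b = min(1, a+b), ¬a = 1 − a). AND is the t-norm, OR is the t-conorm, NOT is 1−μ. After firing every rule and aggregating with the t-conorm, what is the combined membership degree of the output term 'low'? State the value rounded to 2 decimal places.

R1: hot=0.33, ¬damp=1−0.76=0.24; AND[max(0, a+b−1)] → w = 0.00
R2: hot=0.33, dry=0.38; AND[max(0, a+b−1)] → w = 0.00
R3: damp=0.76, ¬hot=1−0.33=0.67; AND[max(0, a+b−1)] → w = 0.43
R4: ¬mild=1−0.64=0.36, damp=0.76; AND[max(0, a+b−1)] → w = 0.12
Rules with consequent 'low': {R2, R3, R4} → strengths 0.00, 0.43, 0.12
Aggregate via t-conorm [min(1, a+b)]: 0.55

0.55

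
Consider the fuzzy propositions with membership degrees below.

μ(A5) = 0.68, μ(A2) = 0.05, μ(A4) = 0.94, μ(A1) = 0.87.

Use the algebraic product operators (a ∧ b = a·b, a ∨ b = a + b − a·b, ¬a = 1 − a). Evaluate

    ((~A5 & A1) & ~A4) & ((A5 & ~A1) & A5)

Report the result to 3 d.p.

~A5 = 1 − 0.6800 = 0.3200
~A5 & A1 = a·b on (0.3200, 0.8700) = 0.2784
~A4 = 1 − 0.9400 = 0.0600
(~A5 & A1) & ~A4 = a·b on (0.2784, 0.0600) = 0.0167
~A1 = 1 − 0.8700 = 0.1300
A5 & ~A1 = a·b on (0.6800, 0.1300) = 0.0884
(A5 & ~A1) & A5 = a·b on (0.0884, 0.6800) = 0.0601
((~A5 & A1) & ~A4) & ((A5 & ~A1) & A5) = a·b on (0.0167, 0.0601) = 0.0010

0.001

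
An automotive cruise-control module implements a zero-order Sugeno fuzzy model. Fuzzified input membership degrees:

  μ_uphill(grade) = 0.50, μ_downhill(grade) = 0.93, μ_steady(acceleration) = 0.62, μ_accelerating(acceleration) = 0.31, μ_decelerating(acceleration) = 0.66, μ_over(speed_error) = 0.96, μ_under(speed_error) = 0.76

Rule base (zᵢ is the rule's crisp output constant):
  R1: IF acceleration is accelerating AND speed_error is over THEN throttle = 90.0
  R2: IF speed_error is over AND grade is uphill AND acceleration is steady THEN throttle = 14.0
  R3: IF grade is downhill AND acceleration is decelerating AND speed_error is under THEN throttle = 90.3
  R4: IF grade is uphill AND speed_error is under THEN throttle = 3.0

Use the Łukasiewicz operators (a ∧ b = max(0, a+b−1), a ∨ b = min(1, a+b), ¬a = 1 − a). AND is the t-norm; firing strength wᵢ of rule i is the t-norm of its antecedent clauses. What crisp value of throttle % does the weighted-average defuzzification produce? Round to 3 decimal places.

R1 (z=90.0): accelerating=0.31, over=0.96; AND[max(0, a+b−1)] → w = 0.27
R2 (z=14.0): over=0.96, uphill=0.50, steady=0.62; AND[max(0, a+b−1)] → w = 0.08
R3 (z=90.3): downhill=0.93, decelerating=0.66, under=0.76; AND[max(0, a+b−1)] → w = 0.35
R4 (z=3.0): uphill=0.50, under=0.76; AND[max(0, a+b−1)] → w = 0.26
Weighted average = (0.27·90.0 + 0.08·14.0 + 0.35·90.3 + 0.26·3.0) / (0.27 + 0.08 + 0.35 + 0.26)
  = 57.8050 / 0.9600 = 60.214

60.214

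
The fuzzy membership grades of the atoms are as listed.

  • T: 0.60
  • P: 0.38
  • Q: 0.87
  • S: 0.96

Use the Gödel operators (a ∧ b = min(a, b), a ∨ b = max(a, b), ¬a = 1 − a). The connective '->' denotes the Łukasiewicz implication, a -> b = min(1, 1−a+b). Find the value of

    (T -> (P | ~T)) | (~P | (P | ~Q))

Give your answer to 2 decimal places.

~T = 1 − 0.60 = 0.40
P | ~T = max(a, b) on (0.38, 0.40) = 0.40
T -> (P | ~T)  [Łukasiewicz: min(1, 1−a+b)] with a=0.60, b=0.40 → 0.80
~P = 1 − 0.38 = 0.62
~Q = 1 − 0.87 = 0.13
P | ~Q = max(a, b) on (0.38, 0.13) = 0.38
~P | (P | ~Q) = max(a, b) on (0.62, 0.38) = 0.62
(T -> (P | ~T)) | (~P | (P | ~Q)) = max(a, b) on (0.80, 0.62) = 0.80

0.80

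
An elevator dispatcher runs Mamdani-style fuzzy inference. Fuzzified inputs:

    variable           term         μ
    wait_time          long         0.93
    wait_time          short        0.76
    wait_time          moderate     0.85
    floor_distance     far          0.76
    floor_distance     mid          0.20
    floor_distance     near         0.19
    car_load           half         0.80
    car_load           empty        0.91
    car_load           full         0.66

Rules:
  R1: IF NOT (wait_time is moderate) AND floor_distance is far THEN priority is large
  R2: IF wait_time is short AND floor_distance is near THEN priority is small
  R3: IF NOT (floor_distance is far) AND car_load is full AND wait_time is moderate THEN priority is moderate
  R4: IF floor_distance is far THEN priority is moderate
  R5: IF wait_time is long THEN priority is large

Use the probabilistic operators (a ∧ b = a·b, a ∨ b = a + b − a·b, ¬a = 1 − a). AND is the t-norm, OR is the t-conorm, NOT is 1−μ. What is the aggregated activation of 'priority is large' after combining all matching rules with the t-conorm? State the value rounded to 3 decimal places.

R1: ¬moderate=1−0.85=0.15, far=0.76; AND[a·b] → w = 0.1140
R2: short=0.76, near=0.19; AND[a·b] → w = 0.1444
R3: ¬far=1−0.76=0.24, full=0.66, moderate=0.85; AND[a·b] → w = 0.1346
R4: far=0.76 → w = 0.7600
R5: long=0.93 → w = 0.9300
Rules with consequent 'large': {R1, R5} → strengths 0.1140, 0.9300
Aggregate via t-conorm [a + b − a·b]: 0.9380

0.938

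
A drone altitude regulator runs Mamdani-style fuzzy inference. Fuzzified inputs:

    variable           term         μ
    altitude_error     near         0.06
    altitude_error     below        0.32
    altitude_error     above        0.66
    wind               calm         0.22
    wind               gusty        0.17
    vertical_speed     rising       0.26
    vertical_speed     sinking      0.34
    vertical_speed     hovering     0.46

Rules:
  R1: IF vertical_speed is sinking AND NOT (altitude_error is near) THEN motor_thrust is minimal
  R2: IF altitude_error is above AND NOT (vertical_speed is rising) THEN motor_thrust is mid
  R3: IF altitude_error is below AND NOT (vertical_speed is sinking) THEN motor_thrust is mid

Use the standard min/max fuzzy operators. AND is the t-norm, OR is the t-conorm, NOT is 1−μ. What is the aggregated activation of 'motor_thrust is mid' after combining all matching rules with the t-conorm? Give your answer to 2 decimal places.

R1: sinking=0.34, ¬near=1−0.06=0.94; AND[min(a, b)] → w = 0.34
R2: above=0.66, ¬rising=1−0.26=0.74; AND[min(a, b)] → w = 0.66
R3: below=0.32, ¬sinking=1−0.34=0.66; AND[min(a, b)] → w = 0.32
Rules with consequent 'mid': {R2, R3} → strengths 0.66, 0.32
Aggregate via t-conorm [max(a, b)]: 0.66

0.66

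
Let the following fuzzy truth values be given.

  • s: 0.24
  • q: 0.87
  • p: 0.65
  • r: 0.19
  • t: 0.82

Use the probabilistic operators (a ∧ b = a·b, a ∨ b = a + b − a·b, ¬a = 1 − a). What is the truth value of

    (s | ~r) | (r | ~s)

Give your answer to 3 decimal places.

~r = 1 − 0.1900 = 0.8100
s | ~r = a + b − a·b on (0.2400, 0.8100) = 0.8556
~s = 1 − 0.2400 = 0.7600
r | ~s = a + b − a·b on (0.1900, 0.7600) = 0.8056
(s | ~r) | (r | ~s) = a + b − a·b on (0.8556, 0.8056) = 0.9719

0.972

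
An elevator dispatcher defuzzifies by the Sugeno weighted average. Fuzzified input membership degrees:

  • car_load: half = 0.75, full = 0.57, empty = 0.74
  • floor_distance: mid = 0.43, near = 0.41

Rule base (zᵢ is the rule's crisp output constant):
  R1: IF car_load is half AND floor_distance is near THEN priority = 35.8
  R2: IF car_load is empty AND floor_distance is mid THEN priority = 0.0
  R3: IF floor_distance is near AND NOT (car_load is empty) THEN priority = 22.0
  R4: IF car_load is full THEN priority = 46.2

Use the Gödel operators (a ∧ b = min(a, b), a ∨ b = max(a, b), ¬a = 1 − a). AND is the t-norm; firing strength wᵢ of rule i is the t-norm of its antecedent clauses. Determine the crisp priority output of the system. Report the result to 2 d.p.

R1 (z=35.8): half=0.75, near=0.41; AND[min(a, b)] → w = 0.41
R2 (z=0.0): empty=0.74, mid=0.43; AND[min(a, b)] → w = 0.43
R3 (z=22.0): near=0.41, ¬empty=1−0.74=0.26; AND[min(a, b)] → w = 0.26
R4 (z=46.2): full=0.57 → w = 0.57
Weighted average = (0.41·35.8 + 0.43·0.0 + 0.26·22.0 + 0.57·46.2) / (0.41 + 0.43 + 0.26 + 0.57)
  = 46.7320 / 1.6700 = 27.98

27.98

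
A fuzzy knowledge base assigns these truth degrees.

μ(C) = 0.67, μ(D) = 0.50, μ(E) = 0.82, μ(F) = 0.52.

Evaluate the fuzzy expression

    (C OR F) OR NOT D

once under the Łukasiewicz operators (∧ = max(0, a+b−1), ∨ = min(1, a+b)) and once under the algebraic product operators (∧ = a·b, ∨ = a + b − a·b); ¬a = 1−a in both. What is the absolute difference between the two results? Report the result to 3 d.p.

Under Łukasiewicz:
  C OR F = min(1, a+b) on (0.67, 0.52) = 1.00
  NOT D = 1 − 0.50 = 0.50
  (C OR F) OR NOT D = min(1, a+b) on (1.00, 0.50) = 1.00
  → value = 1.0000
Under algebraic product:
  C OR F = a + b − a·b on (0.6700, 0.5200) = 0.8416
  NOT D = 1 − 0.5000 = 0.5000
  (C OR F) OR NOT D = a + b − a·b on (0.8416, 0.5000) = 0.9208
  → value = 0.9208
|1.0000 − 0.9208| = 0.079

0.079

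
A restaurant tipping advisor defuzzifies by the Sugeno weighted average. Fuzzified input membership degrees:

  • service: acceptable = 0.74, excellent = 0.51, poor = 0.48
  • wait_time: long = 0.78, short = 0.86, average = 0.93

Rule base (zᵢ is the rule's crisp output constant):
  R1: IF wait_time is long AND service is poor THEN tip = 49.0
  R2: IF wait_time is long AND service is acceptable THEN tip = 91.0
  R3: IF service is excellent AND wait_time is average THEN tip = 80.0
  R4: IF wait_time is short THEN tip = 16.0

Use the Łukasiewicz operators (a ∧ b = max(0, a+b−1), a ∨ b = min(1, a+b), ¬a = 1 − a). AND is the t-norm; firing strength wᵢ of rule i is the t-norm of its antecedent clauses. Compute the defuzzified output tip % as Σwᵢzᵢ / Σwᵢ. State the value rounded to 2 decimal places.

52.41

R1 (z=49.0): long=0.78, poor=0.48; AND[max(0, a+b−1)] → w = 0.26
R2 (z=91.0): long=0.78, acceptable=0.74; AND[max(0, a+b−1)] → w = 0.52
R3 (z=80.0): excellent=0.51, average=0.93; AND[max(0, a+b−1)] → w = 0.44
R4 (z=16.0): short=0.86 → w = 0.86
Weighted average = (0.26·49.0 + 0.52·91.0 + 0.44·80.0 + 0.86·16.0) / (0.26 + 0.52 + 0.44 + 0.86)
  = 109.0200 / 2.0800 = 52.41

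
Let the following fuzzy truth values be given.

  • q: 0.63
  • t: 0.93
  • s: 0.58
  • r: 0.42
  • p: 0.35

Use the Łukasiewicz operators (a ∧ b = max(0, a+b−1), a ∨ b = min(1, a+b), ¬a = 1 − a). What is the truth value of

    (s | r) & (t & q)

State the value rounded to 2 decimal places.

0.56

s | r = min(1, a+b) on (0.58, 0.42) = 1.00
t & q = max(0, a+b−1) on (0.93, 0.63) = 0.56
(s | r) & (t & q) = max(0, a+b−1) on (1.00, 0.56) = 0.56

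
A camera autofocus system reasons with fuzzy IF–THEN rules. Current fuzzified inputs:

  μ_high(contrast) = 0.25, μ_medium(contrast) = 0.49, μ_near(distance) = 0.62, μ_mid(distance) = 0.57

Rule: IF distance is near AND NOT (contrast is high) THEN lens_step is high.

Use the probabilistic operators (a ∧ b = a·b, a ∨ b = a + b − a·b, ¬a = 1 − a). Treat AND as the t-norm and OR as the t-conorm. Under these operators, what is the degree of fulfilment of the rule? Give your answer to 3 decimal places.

0.465

firing strength: near=0.62, ¬high=1−0.25=0.75; AND[a·b] → w = 0.4650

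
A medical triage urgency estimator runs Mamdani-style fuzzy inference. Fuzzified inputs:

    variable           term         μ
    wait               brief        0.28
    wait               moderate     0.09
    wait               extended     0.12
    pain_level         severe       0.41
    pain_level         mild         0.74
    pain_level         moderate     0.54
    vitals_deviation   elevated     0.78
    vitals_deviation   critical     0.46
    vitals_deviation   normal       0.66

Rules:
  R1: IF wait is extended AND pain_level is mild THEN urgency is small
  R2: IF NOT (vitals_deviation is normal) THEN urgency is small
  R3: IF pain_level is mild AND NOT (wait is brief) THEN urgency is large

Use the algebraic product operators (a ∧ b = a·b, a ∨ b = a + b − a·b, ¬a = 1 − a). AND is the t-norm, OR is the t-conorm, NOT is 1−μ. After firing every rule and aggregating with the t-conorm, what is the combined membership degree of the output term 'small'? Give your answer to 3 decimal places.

0.399

R1: extended=0.12, mild=0.74; AND[a·b] → w = 0.0888
R2: ¬normal=1−0.66=0.34 → w = 0.3400
R3: mild=0.74, ¬brief=1−0.28=0.72; AND[a·b] → w = 0.5328
Rules with consequent 'small': {R1, R2} → strengths 0.0888, 0.3400
Aggregate via t-conorm [a + b − a·b]: 0.3986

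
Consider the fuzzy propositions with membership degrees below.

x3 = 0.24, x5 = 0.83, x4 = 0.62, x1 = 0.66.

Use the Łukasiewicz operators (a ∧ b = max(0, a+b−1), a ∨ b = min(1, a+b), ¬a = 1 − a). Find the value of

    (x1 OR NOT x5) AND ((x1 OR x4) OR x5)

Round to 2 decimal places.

NOT x5 = 1 − 0.83 = 0.17
x1 OR NOT x5 = min(1, a+b) on (0.66, 0.17) = 0.83
x1 OR x4 = min(1, a+b) on (0.66, 0.62) = 1.00
(x1 OR x4) OR x5 = min(1, a+b) on (1.00, 0.83) = 1.00
(x1 OR NOT x5) AND ((x1 OR x4) OR x5) = max(0, a+b−1) on (0.83, 1.00) = 0.83

0.83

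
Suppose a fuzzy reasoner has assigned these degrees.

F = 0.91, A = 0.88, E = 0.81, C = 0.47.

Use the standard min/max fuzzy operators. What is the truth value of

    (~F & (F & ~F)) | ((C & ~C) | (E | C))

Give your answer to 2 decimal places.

~F = 1 − 0.91 = 0.09
~F = 1 − 0.91 = 0.09
F & ~F = min(a, b) on (0.91, 0.09) = 0.09
~F & (F & ~F) = min(a, b) on (0.09, 0.09) = 0.09
~C = 1 − 0.47 = 0.53
C & ~C = min(a, b) on (0.47, 0.53) = 0.47
E | C = max(a, b) on (0.81, 0.47) = 0.81
(C & ~C) | (E | C) = max(a, b) on (0.47, 0.81) = 0.81
(~F & (F & ~F)) | ((C & ~C) | (E | C)) = max(a, b) on (0.09, 0.81) = 0.81

0.81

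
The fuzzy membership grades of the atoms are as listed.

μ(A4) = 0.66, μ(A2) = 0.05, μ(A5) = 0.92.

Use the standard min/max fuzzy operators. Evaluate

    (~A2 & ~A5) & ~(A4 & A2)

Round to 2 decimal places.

0.08

~A2 = 1 − 0.05 = 0.95
~A5 = 1 − 0.92 = 0.08
~A2 & ~A5 = min(a, b) on (0.95, 0.08) = 0.08
A4 & A2 = min(a, b) on (0.66, 0.05) = 0.05
~(A4 & A2) = 1 − 0.05 = 0.95
(~A2 & ~A5) & ~(A4 & A2) = min(a, b) on (0.08, 0.95) = 0.08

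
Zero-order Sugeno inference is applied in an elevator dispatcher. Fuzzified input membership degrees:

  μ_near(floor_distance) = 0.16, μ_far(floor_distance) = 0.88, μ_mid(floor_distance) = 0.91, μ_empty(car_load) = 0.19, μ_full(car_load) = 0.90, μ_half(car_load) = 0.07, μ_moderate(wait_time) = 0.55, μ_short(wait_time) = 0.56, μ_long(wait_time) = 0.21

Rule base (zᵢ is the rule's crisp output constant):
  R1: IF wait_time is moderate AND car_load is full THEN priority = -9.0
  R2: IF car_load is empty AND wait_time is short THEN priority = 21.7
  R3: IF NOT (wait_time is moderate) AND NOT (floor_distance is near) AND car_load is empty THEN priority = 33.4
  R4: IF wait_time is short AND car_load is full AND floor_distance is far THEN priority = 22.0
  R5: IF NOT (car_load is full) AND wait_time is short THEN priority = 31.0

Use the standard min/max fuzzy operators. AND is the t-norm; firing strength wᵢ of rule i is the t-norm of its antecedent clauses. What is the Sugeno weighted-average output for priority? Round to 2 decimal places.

R1 (z=-9.0): moderate=0.55, full=0.90; AND[min(a, b)] → w = 0.55
R2 (z=21.7): empty=0.19, short=0.56; AND[min(a, b)] → w = 0.19
R3 (z=33.4): ¬moderate=1−0.55=0.45, ¬near=1−0.16=0.84, empty=0.19; AND[min(a, b)] → w = 0.19
R4 (z=22.0): short=0.56, full=0.90, far=0.88; AND[min(a, b)] → w = 0.56
R5 (z=31.0): ¬full=1−0.90=0.10, short=0.56; AND[min(a, b)] → w = 0.10
Weighted average = (0.55·-9.0 + 0.19·21.7 + 0.19·33.4 + 0.56·22.0 + 0.10·31.0) / (0.55 + 0.19 + 0.19 + 0.56 + 0.10)
  = 20.9390 / 1.5900 = 13.17

13.17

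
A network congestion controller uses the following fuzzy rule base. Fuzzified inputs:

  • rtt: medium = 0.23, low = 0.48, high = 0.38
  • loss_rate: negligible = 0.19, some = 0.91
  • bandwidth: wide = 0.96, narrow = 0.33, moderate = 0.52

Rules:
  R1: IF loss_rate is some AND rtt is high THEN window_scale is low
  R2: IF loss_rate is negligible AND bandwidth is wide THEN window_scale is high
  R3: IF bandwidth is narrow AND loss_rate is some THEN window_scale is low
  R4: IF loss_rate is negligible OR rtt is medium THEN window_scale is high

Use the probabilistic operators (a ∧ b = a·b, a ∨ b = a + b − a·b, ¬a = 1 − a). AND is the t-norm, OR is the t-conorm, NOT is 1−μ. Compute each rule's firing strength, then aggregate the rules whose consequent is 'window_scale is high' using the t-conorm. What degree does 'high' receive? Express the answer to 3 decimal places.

0.490

R1: some=0.91, high=0.38; AND[a·b] → w = 0.3458
R2: negligible=0.19, wide=0.96; AND[a·b] → w = 0.1824
R3: narrow=0.33, some=0.91; AND[a·b] → w = 0.3003
R4: negligible=0.19, medium=0.23; OR[a + b − a·b] → w = 0.3763
Rules with consequent 'high': {R2, R4} → strengths 0.1824, 0.3763
Aggregate via t-conorm [a + b − a·b]: 0.4901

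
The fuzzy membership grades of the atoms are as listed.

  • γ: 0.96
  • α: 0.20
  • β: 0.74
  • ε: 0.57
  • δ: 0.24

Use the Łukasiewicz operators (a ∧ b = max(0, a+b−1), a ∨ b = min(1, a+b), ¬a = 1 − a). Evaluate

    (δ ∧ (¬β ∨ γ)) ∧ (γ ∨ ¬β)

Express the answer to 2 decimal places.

0.24

¬β = 1 − 0.74 = 0.26
¬β ∨ γ = min(1, a+b) on (0.26, 0.96) = 1.00
δ ∧ (¬β ∨ γ) = max(0, a+b−1) on (0.24, 1.00) = 0.24
¬β = 1 − 0.74 = 0.26
γ ∨ ¬β = min(1, a+b) on (0.96, 0.26) = 1.00
(δ ∧ (¬β ∨ γ)) ∧ (γ ∨ ¬β) = max(0, a+b−1) on (0.24, 1.00) = 0.24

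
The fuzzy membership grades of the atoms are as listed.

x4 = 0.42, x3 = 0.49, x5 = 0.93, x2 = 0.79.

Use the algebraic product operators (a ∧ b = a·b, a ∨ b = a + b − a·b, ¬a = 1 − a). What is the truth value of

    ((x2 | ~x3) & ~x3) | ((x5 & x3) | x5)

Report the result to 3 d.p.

~x3 = 1 − 0.4900 = 0.5100
x2 | ~x3 = a + b − a·b on (0.7900, 0.5100) = 0.8971
~x3 = 1 − 0.4900 = 0.5100
(x2 | ~x3) & ~x3 = a·b on (0.8971, 0.5100) = 0.4575
x5 & x3 = a·b on (0.9300, 0.4900) = 0.4557
(x5 & x3) | x5 = a + b − a·b on (0.4557, 0.9300) = 0.9619
((x2 | ~x3) & ~x3) | ((x5 & x3) | x5) = a + b − a·b on (0.4575, 0.9619) = 0.9793

0.979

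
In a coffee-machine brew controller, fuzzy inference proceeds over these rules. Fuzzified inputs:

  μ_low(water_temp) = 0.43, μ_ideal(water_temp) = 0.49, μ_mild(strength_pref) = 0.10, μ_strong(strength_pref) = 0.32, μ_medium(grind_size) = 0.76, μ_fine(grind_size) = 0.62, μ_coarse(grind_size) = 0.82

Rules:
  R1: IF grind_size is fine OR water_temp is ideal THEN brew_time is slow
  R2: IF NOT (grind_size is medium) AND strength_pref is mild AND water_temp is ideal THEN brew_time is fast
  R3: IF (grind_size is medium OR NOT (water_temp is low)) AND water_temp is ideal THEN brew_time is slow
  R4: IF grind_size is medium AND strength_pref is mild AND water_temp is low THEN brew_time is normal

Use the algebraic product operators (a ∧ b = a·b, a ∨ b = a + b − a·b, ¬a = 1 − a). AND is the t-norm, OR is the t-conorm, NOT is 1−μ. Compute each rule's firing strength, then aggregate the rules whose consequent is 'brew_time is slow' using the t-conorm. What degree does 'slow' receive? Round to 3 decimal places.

0.891

R1: fine=0.62, ideal=0.49; OR[a + b − a·b] → w = 0.8062
R2: ¬medium=1−0.76=0.24, mild=0.10, ideal=0.49; AND[a·b] → w = 0.0118
R3: (medium=0.76 OR ¬low=1−0.43=0.57) = 0.8968; AND[a·b] with ideal=0.49 → w = 0.4394
R4: medium=0.76, mild=0.10, low=0.43; AND[a·b] → w = 0.0327
Rules with consequent 'slow': {R1, R3} → strengths 0.8062, 0.4394
Aggregate via t-conorm [a + b − a·b]: 0.8914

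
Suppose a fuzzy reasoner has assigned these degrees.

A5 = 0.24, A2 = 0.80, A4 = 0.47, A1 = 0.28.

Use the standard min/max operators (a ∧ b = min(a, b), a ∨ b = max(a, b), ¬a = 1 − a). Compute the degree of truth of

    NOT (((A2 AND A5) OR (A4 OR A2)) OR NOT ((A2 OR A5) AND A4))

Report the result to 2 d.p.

A2 AND A5 = min(a, b) on (0.80, 0.24) = 0.24
A4 OR A2 = max(a, b) on (0.47, 0.80) = 0.80
(A2 AND A5) OR (A4 OR A2) = max(a, b) on (0.24, 0.80) = 0.80
A2 OR A5 = max(a, b) on (0.80, 0.24) = 0.80
(A2 OR A5) AND A4 = min(a, b) on (0.80, 0.47) = 0.47
NOT ((A2 OR A5) AND A4) = 1 − 0.47 = 0.53
((A2 AND A5) OR (A4 OR A2)) OR NOT ((A2 OR A5) AND A4) = max(a, b) on (0.80, 0.53) = 0.80
NOT (((A2 AND A5) OR (A4 OR A2)) OR NOT ((A2 OR A5) AND A4)) = 1 − 0.80 = 0.20

0.20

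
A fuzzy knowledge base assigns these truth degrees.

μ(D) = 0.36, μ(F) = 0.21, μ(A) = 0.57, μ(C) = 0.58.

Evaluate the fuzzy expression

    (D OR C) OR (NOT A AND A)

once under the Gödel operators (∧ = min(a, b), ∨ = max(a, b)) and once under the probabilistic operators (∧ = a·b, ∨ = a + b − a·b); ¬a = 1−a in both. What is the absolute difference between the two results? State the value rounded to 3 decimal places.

0.217

Under Gödel:
  D OR C = max(a, b) on (0.36, 0.58) = 0.58
  NOT A = 1 − 0.57 = 0.43
  NOT A AND A = min(a, b) on (0.43, 0.57) = 0.43
  (D OR C) OR (NOT A AND A) = max(a, b) on (0.58, 0.43) = 0.58
  → value = 0.5800
Under probabilistic:
  D OR C = a + b − a·b on (0.3600, 0.5800) = 0.7312
  NOT A = 1 − 0.5700 = 0.4300
  NOT A AND A = a·b on (0.4300, 0.5700) = 0.2451
  (D OR C) OR (NOT A AND A) = a + b − a·b on (0.7312, 0.2451) = 0.7971
  → value = 0.7971
|0.5800 − 0.7971| = 0.217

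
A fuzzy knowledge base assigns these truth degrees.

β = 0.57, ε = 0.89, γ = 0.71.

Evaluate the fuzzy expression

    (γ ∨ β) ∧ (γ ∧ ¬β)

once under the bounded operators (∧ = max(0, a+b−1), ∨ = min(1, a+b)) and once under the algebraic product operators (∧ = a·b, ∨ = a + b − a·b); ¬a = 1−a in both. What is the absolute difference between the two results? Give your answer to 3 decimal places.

Under bounded:
  γ ∨ β = min(1, a+b) on (0.71, 0.57) = 1.00
  ¬β = 1 − 0.57 = 0.43
  γ ∧ ¬β = max(0, a+b−1) on (0.71, 0.43) = 0.14
  (γ ∨ β) ∧ (γ ∧ ¬β) = max(0, a+b−1) on (1.00, 0.14) = 0.14
  → value = 0.1400
Under algebraic product:
  γ ∨ β = a + b − a·b on (0.7100, 0.5700) = 0.8753
  ¬β = 1 − 0.5700 = 0.4300
  γ ∧ ¬β = a·b on (0.7100, 0.4300) = 0.3053
  (γ ∨ β) ∧ (γ ∧ ¬β) = a·b on (0.8753, 0.3053) = 0.2672
  → value = 0.2672
|0.1400 − 0.2672| = 0.127

0.127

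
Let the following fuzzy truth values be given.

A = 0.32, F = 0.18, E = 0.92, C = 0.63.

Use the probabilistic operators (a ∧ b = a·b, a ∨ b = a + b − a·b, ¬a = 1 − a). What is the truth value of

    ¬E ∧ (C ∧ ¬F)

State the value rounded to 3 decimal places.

0.041

¬E = 1 − 0.9200 = 0.0800
¬F = 1 − 0.1800 = 0.8200
C ∧ ¬F = a·b on (0.6300, 0.8200) = 0.5166
¬E ∧ (C ∧ ¬F) = a·b on (0.0800, 0.5166) = 0.0413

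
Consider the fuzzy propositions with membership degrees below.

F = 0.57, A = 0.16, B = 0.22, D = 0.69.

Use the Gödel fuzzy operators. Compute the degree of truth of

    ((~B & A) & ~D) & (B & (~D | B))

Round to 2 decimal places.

~B = 1 − 0.22 = 0.78
~B & A = min(a, b) on (0.78, 0.16) = 0.16
~D = 1 − 0.69 = 0.31
(~B & A) & ~D = min(a, b) on (0.16, 0.31) = 0.16
~D = 1 − 0.69 = 0.31
~D | B = max(a, b) on (0.31, 0.22) = 0.31
B & (~D | B) = min(a, b) on (0.22, 0.31) = 0.22
((~B & A) & ~D) & (B & (~D | B)) = min(a, b) on (0.16, 0.22) = 0.16

0.16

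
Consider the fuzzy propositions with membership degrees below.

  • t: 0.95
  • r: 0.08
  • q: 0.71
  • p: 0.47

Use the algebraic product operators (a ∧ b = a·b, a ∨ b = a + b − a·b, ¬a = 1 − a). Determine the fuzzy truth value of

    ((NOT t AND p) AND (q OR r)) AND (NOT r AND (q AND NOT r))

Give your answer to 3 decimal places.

0.010

NOT t = 1 − 0.9500 = 0.0500
NOT t AND p = a·b on (0.0500, 0.4700) = 0.0235
q OR r = a + b − a·b on (0.7100, 0.0800) = 0.7332
(NOT t AND p) AND (q OR r) = a·b on (0.0235, 0.7332) = 0.0172
NOT r = 1 − 0.0800 = 0.9200
NOT r = 1 − 0.0800 = 0.9200
q AND NOT r = a·b on (0.7100, 0.9200) = 0.6532
NOT r AND (q AND NOT r) = a·b on (0.9200, 0.6532) = 0.6009
((NOT t AND p) AND (q OR r)) AND (NOT r AND (q AND NOT r)) = a·b on (0.0172, 0.6009) = 0.0104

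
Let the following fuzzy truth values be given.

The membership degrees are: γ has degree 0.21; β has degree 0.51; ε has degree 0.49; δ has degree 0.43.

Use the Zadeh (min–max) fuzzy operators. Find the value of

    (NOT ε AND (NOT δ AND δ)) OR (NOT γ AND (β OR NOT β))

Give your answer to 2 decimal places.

NOT ε = 1 − 0.49 = 0.51
NOT δ = 1 − 0.43 = 0.57
NOT δ AND δ = min(a, b) on (0.57, 0.43) = 0.43
NOT ε AND (NOT δ AND δ) = min(a, b) on (0.51, 0.43) = 0.43
NOT γ = 1 − 0.21 = 0.79
NOT β = 1 − 0.51 = 0.49
β OR NOT β = max(a, b) on (0.51, 0.49) = 0.51
NOT γ AND (β OR NOT β) = min(a, b) on (0.79, 0.51) = 0.51
(NOT ε AND (NOT δ AND δ)) OR (NOT γ AND (β OR NOT β)) = max(a, b) on (0.43, 0.51) = 0.51

0.51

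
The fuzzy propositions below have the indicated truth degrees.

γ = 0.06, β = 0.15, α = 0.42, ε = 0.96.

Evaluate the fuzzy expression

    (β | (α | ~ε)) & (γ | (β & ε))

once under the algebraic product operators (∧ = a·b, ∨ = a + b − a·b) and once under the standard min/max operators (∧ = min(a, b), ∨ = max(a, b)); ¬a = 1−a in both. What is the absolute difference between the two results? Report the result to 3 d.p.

0.047

Under algebraic product:
  ~ε = 1 − 0.9600 = 0.0400
  α | ~ε = a + b − a·b on (0.4200, 0.0400) = 0.4432
  β | (α | ~ε) = a + b − a·b on (0.1500, 0.4432) = 0.5267
  β & ε = a·b on (0.1500, 0.9600) = 0.1440
  γ | (β & ε) = a + b − a·b on (0.0600, 0.1440) = 0.1954
  (β | (α | ~ε)) & (γ | (β & ε)) = a·b on (0.5267, 0.1954) = 0.1029
  → value = 0.1029
Under standard min/max:
  ~ε = 1 − 0.96 = 0.04
  α | ~ε = max(a, b) on (0.42, 0.04) = 0.42
  β | (α | ~ε) = max(a, b) on (0.15, 0.42) = 0.42
  β & ε = min(a, b) on (0.15, 0.96) = 0.15
  γ | (β & ε) = max(a, b) on (0.06, 0.15) = 0.15
  (β | (α | ~ε)) & (γ | (β & ε)) = min(a, b) on (0.42, 0.15) = 0.15
  → value = 0.1500
|0.1029 − 0.1500| = 0.047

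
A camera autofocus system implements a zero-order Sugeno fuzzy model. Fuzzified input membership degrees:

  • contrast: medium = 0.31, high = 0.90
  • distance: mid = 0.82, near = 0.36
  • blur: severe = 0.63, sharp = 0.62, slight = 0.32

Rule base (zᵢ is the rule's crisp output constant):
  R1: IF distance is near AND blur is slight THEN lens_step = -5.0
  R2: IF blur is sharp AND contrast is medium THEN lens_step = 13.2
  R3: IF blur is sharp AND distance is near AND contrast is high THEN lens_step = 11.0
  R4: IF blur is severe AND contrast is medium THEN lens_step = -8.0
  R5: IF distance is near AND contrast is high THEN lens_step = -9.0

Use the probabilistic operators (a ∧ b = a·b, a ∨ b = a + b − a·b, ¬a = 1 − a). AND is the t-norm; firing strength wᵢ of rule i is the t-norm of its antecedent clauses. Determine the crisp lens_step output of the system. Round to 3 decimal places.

R1 (z=-5.0): near=0.36, slight=0.32; AND[a·b] → w = 0.1152
R2 (z=13.2): sharp=0.62, medium=0.31; AND[a·b] → w = 0.1922
R3 (z=11.0): sharp=0.62, near=0.36, high=0.90; AND[a·b] → w = 0.2009
R4 (z=-8.0): severe=0.63, medium=0.31; AND[a·b] → w = 0.1953
R5 (z=-9.0): near=0.36, high=0.90; AND[a·b] → w = 0.3240
Weighted average = (0.1152·-5.0 + 0.1922·13.2 + 0.2009·11.0 + 0.1953·-8.0 + 0.3240·-9.0) / (0.1152 + 0.1922 + 0.2009 + 0.1953 + 0.3240)
  = -0.3077 / 1.0276 = -0.299

-0.299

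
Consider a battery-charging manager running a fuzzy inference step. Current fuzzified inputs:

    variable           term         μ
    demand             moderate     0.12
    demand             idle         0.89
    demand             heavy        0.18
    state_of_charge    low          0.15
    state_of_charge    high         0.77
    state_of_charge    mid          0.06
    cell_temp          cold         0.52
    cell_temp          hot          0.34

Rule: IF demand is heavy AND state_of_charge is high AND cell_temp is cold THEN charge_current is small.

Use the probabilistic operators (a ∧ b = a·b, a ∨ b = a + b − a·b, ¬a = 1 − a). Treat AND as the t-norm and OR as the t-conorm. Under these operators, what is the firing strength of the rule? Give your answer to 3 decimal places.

0.072

firing strength: heavy=0.18, high=0.77, cold=0.52; AND[a·b] → w = 0.0721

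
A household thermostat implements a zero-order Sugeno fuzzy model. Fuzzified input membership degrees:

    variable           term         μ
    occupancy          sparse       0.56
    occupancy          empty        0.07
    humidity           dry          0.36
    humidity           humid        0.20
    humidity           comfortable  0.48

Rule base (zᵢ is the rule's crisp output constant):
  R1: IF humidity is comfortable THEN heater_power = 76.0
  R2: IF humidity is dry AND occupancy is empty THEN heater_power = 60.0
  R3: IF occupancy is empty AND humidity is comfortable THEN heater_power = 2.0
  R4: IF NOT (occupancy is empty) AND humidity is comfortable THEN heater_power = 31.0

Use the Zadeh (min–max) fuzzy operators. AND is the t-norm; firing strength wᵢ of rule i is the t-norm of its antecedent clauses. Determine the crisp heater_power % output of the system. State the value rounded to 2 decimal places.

50.64

R1 (z=76.0): comfortable=0.48 → w = 0.48
R2 (z=60.0): dry=0.36, empty=0.07; AND[min(a, b)] → w = 0.07
R3 (z=2.0): empty=0.07, comfortable=0.48; AND[min(a, b)] → w = 0.07
R4 (z=31.0): ¬empty=1−0.07=0.93, comfortable=0.48; AND[min(a, b)] → w = 0.48
Weighted average = (0.48·76.0 + 0.07·60.0 + 0.07·2.0 + 0.48·31.0) / (0.48 + 0.07 + 0.07 + 0.48)
  = 55.7000 / 1.1000 = 50.64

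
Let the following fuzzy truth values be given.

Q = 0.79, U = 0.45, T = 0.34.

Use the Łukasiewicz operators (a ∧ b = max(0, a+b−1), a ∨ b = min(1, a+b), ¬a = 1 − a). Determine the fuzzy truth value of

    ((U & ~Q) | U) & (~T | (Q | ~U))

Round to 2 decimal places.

0.45

~Q = 1 − 0.79 = 0.21
U & ~Q = max(0, a+b−1) on (0.45, 0.21) = 0.00
(U & ~Q) | U = min(1, a+b) on (0.00, 0.45) = 0.45
~T = 1 − 0.34 = 0.66
~U = 1 − 0.45 = 0.55
Q | ~U = min(1, a+b) on (0.79, 0.55) = 1.00
~T | (Q | ~U) = min(1, a+b) on (0.66, 1.00) = 1.00
((U & ~Q) | U) & (~T | (Q | ~U)) = max(0, a+b−1) on (0.45, 1.00) = 0.45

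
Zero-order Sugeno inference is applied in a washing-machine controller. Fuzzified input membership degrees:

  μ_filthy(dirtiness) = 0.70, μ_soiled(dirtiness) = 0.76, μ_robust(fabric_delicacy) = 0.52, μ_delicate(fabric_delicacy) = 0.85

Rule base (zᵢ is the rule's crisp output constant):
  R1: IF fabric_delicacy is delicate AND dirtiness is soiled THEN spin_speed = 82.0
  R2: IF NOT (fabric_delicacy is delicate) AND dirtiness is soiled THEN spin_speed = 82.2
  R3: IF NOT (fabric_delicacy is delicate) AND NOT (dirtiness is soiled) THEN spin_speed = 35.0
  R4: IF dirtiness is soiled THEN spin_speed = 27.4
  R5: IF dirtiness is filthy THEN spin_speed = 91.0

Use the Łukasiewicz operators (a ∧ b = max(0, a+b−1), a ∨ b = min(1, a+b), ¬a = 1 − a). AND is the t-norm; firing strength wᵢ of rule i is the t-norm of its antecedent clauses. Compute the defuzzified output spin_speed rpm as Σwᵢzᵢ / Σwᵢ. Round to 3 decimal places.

R1 (z=82.0): delicate=0.85, soiled=0.76; AND[max(0, a+b−1)] → w = 0.61
R2 (z=82.2): ¬delicate=1−0.85=0.15, soiled=0.76; AND[max(0, a+b−1)] → w = 0.00
R3 (z=35.0): ¬delicate=1−0.85=0.15, ¬soiled=1−0.76=0.24; AND[max(0, a+b−1)] → w = 0.00
R4 (z=27.4): soiled=0.76 → w = 0.76
R5 (z=91.0): filthy=0.70 → w = 0.70
Weighted average = (0.61·82.0 + 0.00·82.2 + 0.00·35.0 + 0.76·27.4 + 0.70·91.0) / (0.61 + 0.00 + 0.00 + 0.76 + 0.70)
  = 134.5440 / 2.0700 = 64.997

64.997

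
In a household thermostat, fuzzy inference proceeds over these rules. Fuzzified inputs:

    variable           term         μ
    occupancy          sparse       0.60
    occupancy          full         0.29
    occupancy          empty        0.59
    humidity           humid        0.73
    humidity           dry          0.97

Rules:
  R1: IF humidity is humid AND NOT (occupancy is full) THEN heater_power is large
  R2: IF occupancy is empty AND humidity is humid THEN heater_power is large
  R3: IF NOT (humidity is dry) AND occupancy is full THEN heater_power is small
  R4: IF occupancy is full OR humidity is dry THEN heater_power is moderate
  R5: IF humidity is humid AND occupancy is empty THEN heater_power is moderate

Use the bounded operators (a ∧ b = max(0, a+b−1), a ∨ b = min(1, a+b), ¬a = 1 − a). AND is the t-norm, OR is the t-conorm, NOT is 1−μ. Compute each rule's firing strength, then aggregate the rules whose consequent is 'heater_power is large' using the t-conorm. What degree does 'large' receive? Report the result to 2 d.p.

R1: humid=0.73, ¬full=1−0.29=0.71; AND[max(0, a+b−1)] → w = 0.44
R2: empty=0.59, humid=0.73; AND[max(0, a+b−1)] → w = 0.32
R3: ¬dry=1−0.97=0.03, full=0.29; AND[max(0, a+b−1)] → w = 0.00
R4: full=0.29, dry=0.97; OR[min(1, a+b)] → w = 1.00
R5: humid=0.73, empty=0.59; AND[max(0, a+b−1)] → w = 0.32
Rules with consequent 'large': {R1, R2} → strengths 0.44, 0.32
Aggregate via t-conorm [min(1, a+b)]: 0.76

0.76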